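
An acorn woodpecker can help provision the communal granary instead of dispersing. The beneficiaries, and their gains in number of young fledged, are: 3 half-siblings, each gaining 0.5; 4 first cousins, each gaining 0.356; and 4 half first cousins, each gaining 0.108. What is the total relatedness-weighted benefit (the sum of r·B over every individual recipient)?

r to a half-sibling = 1/4 (half-sibs share one parent — one path of length 2: r = (1/2)^2 = 1/4).
r to a first cousin = 1/8 (first cousins share one grandparent pair — two paths of length 4: r = 2·(1/2)^4 = 1/8).
r to a half first cousin = 0.0625 (half first cousins share one grandparent — one path of length 4: r = (1/2)^4 = 1/16).
Summing one r·B term per recipient: 3·0.25·0.5 + 4·0.125·0.356 + 4·0.0625·0.108 = 0.58.

0.58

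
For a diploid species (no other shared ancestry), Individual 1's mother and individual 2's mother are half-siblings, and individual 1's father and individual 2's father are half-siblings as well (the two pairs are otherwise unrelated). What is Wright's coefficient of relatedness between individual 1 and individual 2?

0.125

Relatedness sums over independent paths through distinct common ancestors.
Individual 1 and individual 2 are related in two ways: half first cousins through their mothers (r = 1/16) and half first cousins through their fathers (r = 1/16).
r = 1/16 + 1/16 = 1/8 = 0.125.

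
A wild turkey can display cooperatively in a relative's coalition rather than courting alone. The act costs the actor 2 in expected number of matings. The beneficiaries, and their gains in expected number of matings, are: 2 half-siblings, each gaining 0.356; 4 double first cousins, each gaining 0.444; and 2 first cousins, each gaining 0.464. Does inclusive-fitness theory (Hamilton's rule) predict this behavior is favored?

Hamilton's rule: the trait is favored when the sum of r·B over every recipient exceeds the actor's cost C.
r to a half-sibling = 0.25 (half-sibs share one parent — one path of length 2: r = (1/2)^2 = 1/4).
r to a double first cousin = 0.25 (double first cousins share both grandparent pairs — four paths of length 4: r = 4·(1/2)^4 = 1/4).
r to a first cousin = 0.125 (first cousins share one grandparent pair — two paths of length 4: r = 2·(1/2)^4 = 1/8).
Summing one r·B term per recipient: 2·0.25·0.356 + 4·0.25·0.444 + 2·0.125·0.464 = 0.738.
0.738 < 2: the indirect benefit is less than the cost.

No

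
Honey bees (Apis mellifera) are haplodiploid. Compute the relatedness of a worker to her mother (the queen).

One meiotic link between diploid queen and diploid daughter: r = 1/2.

0.5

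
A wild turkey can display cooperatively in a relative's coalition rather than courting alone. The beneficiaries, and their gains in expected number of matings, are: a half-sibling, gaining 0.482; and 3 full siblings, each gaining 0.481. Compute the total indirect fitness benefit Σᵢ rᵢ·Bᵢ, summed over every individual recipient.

0.842

r to a half-sibling = 1/4 (half-sibs share one parent — one path of length 2: r = (1/2)^2 = 1/4).
r to a full sibling = 0.5 (full sibs share both parents — two paths of length 2: r = 2·(1/2)^2 = 1/2).
Summing one r·B term per recipient: 1·0.25·0.482 + 3·0.5·0.481 = 0.842.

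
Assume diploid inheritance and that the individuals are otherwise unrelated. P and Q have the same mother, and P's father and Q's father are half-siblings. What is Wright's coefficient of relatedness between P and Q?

0.3125

Wright's path rule: contributions from independent ancestry routes add.
P and Q are related in two ways: half-sibs through their shared mother (r = 1/4) and half first cousins through their fathers (r = 1/16).
r = 1/4 + 1/16 = 0.3125.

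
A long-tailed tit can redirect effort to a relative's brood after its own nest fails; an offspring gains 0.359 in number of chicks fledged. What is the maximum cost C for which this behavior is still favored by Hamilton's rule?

r to an offspring = 1/2 (one parent–offspring link: r = (1/2)^1 = 1/2).
Hamilton's rule: n·r·B > C, so the trait is favored while C < n·r·B = 1·0.5·0.359 = 0.1795.

0.1795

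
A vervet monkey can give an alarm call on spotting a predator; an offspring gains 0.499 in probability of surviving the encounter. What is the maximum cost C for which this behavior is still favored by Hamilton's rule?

0.2495

r to an offspring = 0.5 (one parent–offspring link: r = (1/2)^1 = 1/2).
Hamilton's rule: n·r·B > C, so the trait is favored while C < n·r·B = 1·0.5·0.499 = 0.2495.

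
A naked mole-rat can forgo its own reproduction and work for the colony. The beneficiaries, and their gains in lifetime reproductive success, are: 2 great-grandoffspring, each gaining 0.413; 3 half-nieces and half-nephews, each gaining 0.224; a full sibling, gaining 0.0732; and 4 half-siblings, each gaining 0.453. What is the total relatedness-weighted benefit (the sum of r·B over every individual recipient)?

0.67685

r to a great-grandoffspring = 1/8 (three parent–offspring links: r = (1/2)^3 = 1/8).
r to a half-niece or half-nephew = 0.125 (half-aunt/uncle↔niece/nephew: one path of length 3: r = (1/2)^3 = 1/8).
r to a full sibling = 0.5 (full sibs share both parents — two paths of length 2: r = 2·(1/2)^2 = 1/2).
r to a half-sibling = 0.25 (half-sibs share one parent — one path of length 2: r = (1/2)^2 = 1/4).
Summing one r·B term per recipient: 2·0.125·0.413 + 3·0.125·0.224 + 1·0.5·0.0732 + 4·0.25·0.453 = 0.67685.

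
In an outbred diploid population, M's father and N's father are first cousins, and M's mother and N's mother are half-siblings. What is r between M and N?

With two independent routes of shared ancestry, r is the sum of the two contributions.
M and N are related in two ways: second cousins through their fathers (r = 1/32) and half first cousins through their mothers (r = 1/16).
r = 1/32 + 1/16 = 0.09375.

0.09375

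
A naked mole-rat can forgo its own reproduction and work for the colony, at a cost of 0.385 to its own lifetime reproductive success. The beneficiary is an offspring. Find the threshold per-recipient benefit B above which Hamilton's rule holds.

0.77

r to an offspring = 0.5 (one parent–offspring link: r = (1/2)^1 = 1/2).
Hamilton's rule with n recipients of equal r: n·r·B > C, so B > C/(n·r) = 0.385/(1·0.5) = 0.77.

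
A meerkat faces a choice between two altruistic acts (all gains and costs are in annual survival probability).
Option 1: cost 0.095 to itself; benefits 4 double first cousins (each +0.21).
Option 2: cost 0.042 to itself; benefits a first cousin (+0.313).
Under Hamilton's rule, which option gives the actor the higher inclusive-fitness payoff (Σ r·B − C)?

Option 1: r to a double first cousin = 0.25.
Option 1: Σ r·B − C = (4·0.25·0.21) − 0.095 = 0.115.
Option 2: r to a first cousin = 0.125.
Option 2: Σ r·B − C = (1·0.125·0.313) − 0.042 = -0.002875.
Option 1 has the higher net inclusive-fitness payoff.

Option 1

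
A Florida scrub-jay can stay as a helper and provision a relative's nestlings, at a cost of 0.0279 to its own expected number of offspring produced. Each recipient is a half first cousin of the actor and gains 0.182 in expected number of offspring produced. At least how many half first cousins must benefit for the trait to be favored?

3

r to a half first cousin = 1/16 (half first cousins share one grandparent — one path of length 4: r = (1/2)^4 = 1/16).
Hamilton's rule: n·r·B > C  ⇒  n > C/(r·B) = 0.0279/(0.0625·0.182) = 2.453.
The smallest integer exceeding 2.453 is 3.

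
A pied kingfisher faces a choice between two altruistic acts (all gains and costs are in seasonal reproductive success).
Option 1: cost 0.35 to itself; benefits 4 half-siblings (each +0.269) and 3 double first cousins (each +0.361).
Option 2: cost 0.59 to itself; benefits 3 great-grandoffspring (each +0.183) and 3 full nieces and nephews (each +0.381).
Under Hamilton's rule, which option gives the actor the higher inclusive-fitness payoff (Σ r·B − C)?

Option 1: r to a half-sibling = 0.25.
Option 1: r to a double first cousin = 0.25.
Option 1: Σ r·B − C = (4·0.25·0.269 + 3·0.25·0.361) − 0.35 = 0.18975.
Option 2: r to a great-grandoffspring = 0.125.
Option 2: r to a full niece or nephew = 0.25.
Option 2: Σ r·B − C = (3·0.125·0.183 + 3·0.25·0.381) − 0.59 = -0.235625.
Option 1 has the higher net inclusive-fitness payoff.

Option 1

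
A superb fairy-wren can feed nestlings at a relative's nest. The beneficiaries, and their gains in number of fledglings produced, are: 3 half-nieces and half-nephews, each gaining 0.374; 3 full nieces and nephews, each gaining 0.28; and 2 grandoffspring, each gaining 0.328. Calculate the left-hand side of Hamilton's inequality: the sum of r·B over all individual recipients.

0.51425

r to a half-niece or half-nephew = 0.125 (half-aunt/uncle↔niece/nephew: one path of length 3: r = (1/2)^3 = 1/8).
r to a full niece or nephew = 0.25 (full aunt/uncle↔niece/nephew: two paths of length 3 through the shared grandparent pair: r = 2·(1/2)^3 = 1/4).
r to a grandoffspring = 0.25 (two parent–offspring links: r = (1/2)^2 = 1/4).
Summing one r·B term per recipient: 3·0.125·0.374 + 3·0.25·0.28 + 2·0.25·0.328 = 0.51425.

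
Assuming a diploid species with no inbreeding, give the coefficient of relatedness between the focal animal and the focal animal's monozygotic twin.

Each parent–offspring link contributes a factor of 1/2, and independent paths through distinct common ancestors add.
Monozygotic twins share every allele identical by descent: r = 1.

1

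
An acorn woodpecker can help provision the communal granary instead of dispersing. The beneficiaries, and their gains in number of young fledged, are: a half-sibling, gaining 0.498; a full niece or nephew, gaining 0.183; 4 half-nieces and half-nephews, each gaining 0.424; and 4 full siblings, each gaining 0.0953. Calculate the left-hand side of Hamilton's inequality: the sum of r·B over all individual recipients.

r to a half-sibling = 1/4 (half-sibs share one parent — one path of length 2: r = (1/2)^2 = 1/4).
r to a full niece or nephew = 1/4 (full aunt/uncle↔niece/nephew: two paths of length 3 through the shared grandparent pair: r = 2·(1/2)^3 = 1/4).
r to a half-niece or half-nephew = 0.125 (half-aunt/uncle↔niece/nephew: one path of length 3: r = (1/2)^3 = 1/8).
r to a full sibling = 1/2 (full sibs share both parents — two paths of length 2: r = 2·(1/2)^2 = 1/2).
Summing one r·B term per recipient: 1·0.25·0.498 + 1·0.25·0.183 + 4·0.125·0.424 + 4·0.5·0.0953 = 0.57285.

0.57285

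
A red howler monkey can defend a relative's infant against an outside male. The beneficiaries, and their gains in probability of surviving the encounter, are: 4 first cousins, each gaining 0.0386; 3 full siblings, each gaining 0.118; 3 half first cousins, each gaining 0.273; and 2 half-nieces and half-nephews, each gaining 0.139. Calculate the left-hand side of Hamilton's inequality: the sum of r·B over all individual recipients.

r to a first cousin = 0.125 (first cousins share one grandparent pair — two paths of length 4: r = 2·(1/2)^4 = 1/8).
r to a full sibling = 1/2 (full sibs share both parents — two paths of length 2: r = 2·(1/2)^2 = 1/2).
r to a half first cousin = 1/16 (half first cousins share one grandparent — one path of length 4: r = (1/2)^4 = 1/16).
r to a half-niece or half-nephew = 1/8 (half-aunt/uncle↔niece/nephew: one path of length 3: r = (1/2)^3 = 1/8).
Summing one r·B term per recipient: 4·0.125·0.0386 + 3·0.5·0.118 + 3·0.0625·0.273 + 2·0.125·0.139 = 0.2822375.

0.2822375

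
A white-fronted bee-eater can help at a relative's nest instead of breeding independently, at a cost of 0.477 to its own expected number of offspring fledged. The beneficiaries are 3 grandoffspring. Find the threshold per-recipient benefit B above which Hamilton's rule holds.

r to a grandoffspring = 1/4 (two parent–offspring links: r = (1/2)^2 = 1/4).
Hamilton's rule with n recipients of equal r: n·r·B > C, so B > C/(n·r) = 0.477/(3·0.25) = 0.636.

0.636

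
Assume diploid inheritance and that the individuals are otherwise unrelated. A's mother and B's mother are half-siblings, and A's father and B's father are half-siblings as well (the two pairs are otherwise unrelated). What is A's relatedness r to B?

0.125

Wright's path rule: contributions from independent ancestry routes add.
A and B are related in two ways: half first cousins through their mothers (r = 1/16) and half first cousins through their fathers (r = 1/16).
r = 1/16 + 1/16 = 1/8 = 0.125.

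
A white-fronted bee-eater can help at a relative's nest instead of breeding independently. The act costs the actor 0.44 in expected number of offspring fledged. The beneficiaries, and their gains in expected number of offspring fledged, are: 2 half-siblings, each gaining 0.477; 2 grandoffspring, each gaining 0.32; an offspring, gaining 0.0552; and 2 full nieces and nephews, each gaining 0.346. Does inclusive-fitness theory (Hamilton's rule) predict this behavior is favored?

Hamilton's rule: the trait is favored when the sum of r·B over every recipient exceeds the actor's cost C.
r to a half-sibling = 1/4 (half-sibs share one parent — one path of length 2: r = (1/2)^2 = 1/4).
r to a grandoffspring = 1/4 (two parent–offspring links: r = (1/2)^2 = 1/4).
r to an offspring = 0.5 (one parent–offspring link: r = (1/2)^1 = 1/2).
r to a full niece or nephew = 0.25 (full aunt/uncle↔niece/nephew: two paths of length 3 through the shared grandparent pair: r = 2·(1/2)^3 = 1/4).
Summing one r·B term per recipient: 2·0.25·0.477 + 2·0.25·0.32 + 1·0.5·0.0552 + 2·0.25·0.346 = 0.5991.
0.5991 > 0.44: the indirect benefit exceeds the cost.

Yes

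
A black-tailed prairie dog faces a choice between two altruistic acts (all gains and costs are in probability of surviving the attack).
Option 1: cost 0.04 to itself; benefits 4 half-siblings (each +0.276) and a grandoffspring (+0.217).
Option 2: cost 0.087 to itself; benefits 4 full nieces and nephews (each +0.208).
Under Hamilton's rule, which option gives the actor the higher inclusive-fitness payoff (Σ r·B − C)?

Option 1

Option 1: r to a half-sibling = 0.25.
Option 1: r to a grandoffspring = 0.25.
Option 1: Σ r·B − C = (4·0.25·0.276 + 1·0.25·0.217) − 0.04 = 0.29025.
Option 2: r to a full niece or nephew = 0.25.
Option 2: Σ r·B − C = (4·0.25·0.208) − 0.087 = 0.121.
Option 1 has the higher net inclusive-fitness payoff.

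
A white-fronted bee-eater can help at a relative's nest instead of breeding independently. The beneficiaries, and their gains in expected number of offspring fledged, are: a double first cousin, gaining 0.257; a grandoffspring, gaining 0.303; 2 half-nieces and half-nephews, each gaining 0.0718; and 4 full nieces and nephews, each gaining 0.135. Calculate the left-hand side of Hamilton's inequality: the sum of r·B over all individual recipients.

0.29295

r to a double first cousin = 0.25 (double first cousins share both grandparent pairs — four paths of length 4: r = 4·(1/2)^4 = 1/4).
r to a grandoffspring = 1/4 (two parent–offspring links: r = (1/2)^2 = 1/4).
r to a half-niece or half-nephew = 0.125 (half-aunt/uncle↔niece/nephew: one path of length 3: r = (1/2)^3 = 1/8).
r to a full niece or nephew = 0.25 (full aunt/uncle↔niece/nephew: two paths of length 3 through the shared grandparent pair: r = 2·(1/2)^3 = 1/4).
Summing one r·B term per recipient: 1·0.25·0.257 + 1·0.25·0.303 + 2·0.125·0.0718 + 4·0.25·0.135 = 0.29295.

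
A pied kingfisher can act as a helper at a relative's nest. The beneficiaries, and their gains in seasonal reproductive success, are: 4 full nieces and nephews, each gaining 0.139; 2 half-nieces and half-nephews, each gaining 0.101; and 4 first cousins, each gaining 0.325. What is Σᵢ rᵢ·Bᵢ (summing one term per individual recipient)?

r to a full niece or nephew = 1/4 (full aunt/uncle↔niece/nephew: two paths of length 3 through the shared grandparent pair: r = 2·(1/2)^3 = 1/4).
r to a half-niece or half-nephew = 1/8 (half-aunt/uncle↔niece/nephew: one path of length 3: r = (1/2)^3 = 1/8).
r to a first cousin = 0.125 (first cousins share one grandparent pair — two paths of length 4: r = 2·(1/2)^4 = 1/8).
Summing one r·B term per recipient: 4·0.25·0.139 + 2·0.125·0.101 + 4·0.125·0.325 = 0.32675.

0.32675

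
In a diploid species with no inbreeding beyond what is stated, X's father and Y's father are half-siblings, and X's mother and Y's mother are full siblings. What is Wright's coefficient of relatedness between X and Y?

0.1875

Wright's path rule: contributions from independent ancestry routes add.
X and Y are related in two ways: half first cousins through their fathers (r = 1/16) and first cousins through their mothers (r = 1/8).
r = 1/16 + 1/8 = 3/16 = 0.1875.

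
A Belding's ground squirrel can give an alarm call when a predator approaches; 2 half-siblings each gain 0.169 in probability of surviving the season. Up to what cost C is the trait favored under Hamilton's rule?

0.0845

r to a half-sibling = 0.25 (half-sibs share one parent — one path of length 2: r = (1/2)^2 = 1/4).
Hamilton's rule: n·r·B > C, so the trait is favored while C < n·r·B = 2·0.25·0.169 = 0.0845.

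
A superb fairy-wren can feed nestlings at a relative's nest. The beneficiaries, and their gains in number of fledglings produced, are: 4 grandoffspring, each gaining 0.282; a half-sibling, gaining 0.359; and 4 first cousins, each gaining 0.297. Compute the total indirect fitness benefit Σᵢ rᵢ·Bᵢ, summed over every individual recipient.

r to a grandoffspring = 0.25 (two parent–offspring links: r = (1/2)^2 = 1/4).
r to a half-sibling = 0.25 (half-sibs share one parent — one path of length 2: r = (1/2)^2 = 1/4).
r to a first cousin = 1/8 (first cousins share one grandparent pair — two paths of length 4: r = 2·(1/2)^4 = 1/8).
Summing one r·B term per recipient: 4·0.25·0.282 + 1·0.25·0.359 + 4·0.125·0.297 = 0.52025.

0.52025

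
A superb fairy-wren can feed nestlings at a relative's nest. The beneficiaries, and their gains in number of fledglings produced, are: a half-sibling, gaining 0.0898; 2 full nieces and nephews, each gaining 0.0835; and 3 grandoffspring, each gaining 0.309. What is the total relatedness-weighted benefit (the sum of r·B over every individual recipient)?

r to a half-sibling = 0.25 (half-sibs share one parent — one path of length 2: r = (1/2)^2 = 1/4).
r to a full niece or nephew = 1/4 (full aunt/uncle↔niece/nephew: two paths of length 3 through the shared grandparent pair: r = 2·(1/2)^3 = 1/4).
r to a grandoffspring = 0.25 (two parent–offspring links: r = (1/2)^2 = 1/4).
Summing one r·B term per recipient: 1·0.25·0.0898 + 2·0.25·0.0835 + 3·0.25·0.309 = 0.29595.

0.29595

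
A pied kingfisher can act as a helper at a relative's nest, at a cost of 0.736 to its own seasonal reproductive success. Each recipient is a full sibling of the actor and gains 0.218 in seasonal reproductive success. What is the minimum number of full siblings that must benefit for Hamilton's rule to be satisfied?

7

r to a full sibling = 0.5 (full sibs share both parents — two paths of length 2: r = 2·(1/2)^2 = 1/2).
Hamilton's rule: n·r·B > C  ⇒  n > C/(r·B) = 0.736/(0.5·0.218) = 6.752.
The smallest integer exceeding 6.752 is 7.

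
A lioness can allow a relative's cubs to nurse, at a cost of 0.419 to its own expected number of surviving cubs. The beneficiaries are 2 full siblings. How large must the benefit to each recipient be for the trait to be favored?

0.419

r to a full sibling = 1/2 (full sibs share both parents — two paths of length 2: r = 2·(1/2)^2 = 1/2).
Hamilton's rule with n recipients of equal r: n·r·B > C, so B > C/(n·r) = 0.419/(2·0.5) = 0.419.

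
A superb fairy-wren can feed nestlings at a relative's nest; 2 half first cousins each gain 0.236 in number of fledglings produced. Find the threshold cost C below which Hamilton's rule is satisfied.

r to a half first cousin = 1/16 (half first cousins share one grandparent — one path of length 4: r = (1/2)^4 = 1/16).
Hamilton's rule: n·r·B > C, so the trait is favored while C < n·r·B = 2·0.0625·0.236 = 0.0295.

0.0295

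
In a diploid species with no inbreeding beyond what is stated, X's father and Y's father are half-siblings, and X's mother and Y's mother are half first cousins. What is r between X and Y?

Independent pedigree routes through distinct common ancestors add.
X and Y are related in two ways: half first cousins through their fathers (r = 1/16) and half second cousins through their mothers (r = 1/64).
r = 1/16 + 1/64 = 5/64 = 0.078125.

0.078125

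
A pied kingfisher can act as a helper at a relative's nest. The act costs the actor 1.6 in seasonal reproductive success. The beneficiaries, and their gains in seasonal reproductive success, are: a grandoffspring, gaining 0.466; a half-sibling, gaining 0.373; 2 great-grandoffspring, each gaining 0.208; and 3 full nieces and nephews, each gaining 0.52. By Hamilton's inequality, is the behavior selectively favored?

Hamilton's rule: the trait is favored when the sum of r·B over every recipient exceeds the actor's cost C.
r to a grandoffspring = 1/4 (two parent–offspring links: r = (1/2)^2 = 1/4).
r to a half-sibling = 0.25 (half-sibs share one parent — one path of length 2: r = (1/2)^2 = 1/4).
r to a great-grandoffspring = 1/8 (three parent–offspring links: r = (1/2)^3 = 1/8).
r to a full niece or nephew = 0.25 (full aunt/uncle↔niece/nephew: two paths of length 3 through the shared grandparent pair: r = 2·(1/2)^3 = 1/4).
Summing one r·B term per recipient: 1·0.25·0.466 + 1·0.25·0.373 + 2·0.125·0.208 + 3·0.25·0.52 = 0.65175.
0.65175 < 1.6: the indirect benefit is less than the cost.

No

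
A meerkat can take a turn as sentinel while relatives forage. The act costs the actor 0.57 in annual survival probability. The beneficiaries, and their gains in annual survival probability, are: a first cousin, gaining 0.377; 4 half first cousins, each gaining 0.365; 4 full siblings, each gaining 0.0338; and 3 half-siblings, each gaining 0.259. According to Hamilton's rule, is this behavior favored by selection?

Hamilton's rule: the trait is favored when the sum of r·B over every recipient exceeds the actor's cost C.
r to a first cousin = 1/8 (first cousins share one grandparent pair — two paths of length 4: r = 2·(1/2)^4 = 1/8).
r to a half first cousin = 0.0625 (half first cousins share one grandparent — one path of length 4: r = (1/2)^4 = 1/16).
r to a full sibling = 0.5 (full sibs share both parents — two paths of length 2: r = 2·(1/2)^2 = 1/2).
r to a half-sibling = 0.25 (half-sibs share one parent — one path of length 2: r = (1/2)^2 = 1/4).
Summing one r·B term per recipient: 1·0.125·0.377 + 4·0.0625·0.365 + 4·0.5·0.0338 + 3·0.25·0.259 = 0.400225.
0.400225 < 0.57: the indirect benefit is less than the cost.

No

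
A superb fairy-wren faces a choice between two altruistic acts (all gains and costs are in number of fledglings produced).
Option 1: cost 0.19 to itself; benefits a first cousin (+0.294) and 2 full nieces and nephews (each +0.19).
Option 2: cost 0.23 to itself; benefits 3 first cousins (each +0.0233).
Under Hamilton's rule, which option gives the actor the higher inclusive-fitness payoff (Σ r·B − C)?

Option 1

Option 1: r to a first cousin = 0.125.
Option 1: r to a full niece or nephew = 0.25.
Option 1: Σ r·B − C = (1·0.125·0.294 + 2·0.25·0.19) − 0.19 = -0.05825.
Option 2: r to a first cousin = 0.125.
Option 2: Σ r·B − C = (3·0.125·0.0233) − 0.23 = -0.2212625.
Option 1 has the higher net inclusive-fitness payoff.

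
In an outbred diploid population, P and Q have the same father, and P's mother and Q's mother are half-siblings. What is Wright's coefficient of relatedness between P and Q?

0.3125

Independent pedigree routes through distinct common ancestors add.
P and Q are related in two ways: half-sibs through their shared father (r = 1/4) and half first cousins through their mothers (r = 1/16).
r = 1/4 + 1/16 = 0.3125.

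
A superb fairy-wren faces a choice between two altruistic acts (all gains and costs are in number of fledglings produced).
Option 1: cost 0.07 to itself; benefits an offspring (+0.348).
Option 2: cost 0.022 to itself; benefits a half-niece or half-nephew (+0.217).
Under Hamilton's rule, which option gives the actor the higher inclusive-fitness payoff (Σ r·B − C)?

Option 1: r to an offspring = 0.5.
Option 1: Σ r·B − C = (1·0.5·0.348) − 0.07 = 0.104.
Option 2: r to a half-niece or half-nephew = 0.125.
Option 2: Σ r·B − C = (1·0.125·0.217) − 0.022 = 0.005125.
Option 1 has the higher net inclusive-fitness payoff.

Option 1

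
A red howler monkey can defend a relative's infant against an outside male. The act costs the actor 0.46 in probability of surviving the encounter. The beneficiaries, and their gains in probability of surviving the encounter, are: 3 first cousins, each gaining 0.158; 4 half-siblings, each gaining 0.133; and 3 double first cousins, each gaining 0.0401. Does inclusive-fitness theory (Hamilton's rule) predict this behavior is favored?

No

Hamilton's rule: the trait is favored when the sum of r·B over every recipient exceeds the actor's cost C.
r to a first cousin = 1/8 (first cousins share one grandparent pair — two paths of length 4: r = 2·(1/2)^4 = 1/8).
r to a half-sibling = 0.25 (half-sibs share one parent — one path of length 2: r = (1/2)^2 = 1/4).
r to a double first cousin = 1/4 (double first cousins share both grandparent pairs — four paths of length 4: r = 4·(1/2)^4 = 1/4).
Summing one r·B term per recipient: 3·0.125·0.158 + 4·0.25·0.133 + 3·0.25·0.0401 = 0.222325.
0.222325 < 0.46: the indirect benefit is less than the cost.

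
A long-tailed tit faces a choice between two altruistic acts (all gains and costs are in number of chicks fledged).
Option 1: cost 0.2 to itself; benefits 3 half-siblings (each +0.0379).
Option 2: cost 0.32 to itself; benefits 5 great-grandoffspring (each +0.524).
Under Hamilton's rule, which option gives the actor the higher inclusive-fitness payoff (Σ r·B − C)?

Option 2

Option 1: r to a half-sibling = 0.25.
Option 1: Σ r·B − C = (3·0.25·0.0379) − 0.2 = -0.171575.
Option 2: r to a great-grandoffspring = 0.125.
Option 2: Σ r·B − C = (5·0.125·0.524) − 0.32 = 0.0075.
Option 2 has the higher net inclusive-fitness payoff.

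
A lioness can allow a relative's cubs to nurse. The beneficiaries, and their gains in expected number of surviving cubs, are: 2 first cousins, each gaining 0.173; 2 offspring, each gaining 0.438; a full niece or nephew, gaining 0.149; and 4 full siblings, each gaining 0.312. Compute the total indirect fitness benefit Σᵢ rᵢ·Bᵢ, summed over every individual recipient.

1.1425

r to a first cousin = 1/8 (first cousins share one grandparent pair — two paths of length 4: r = 2·(1/2)^4 = 1/8).
r to an offspring = 0.5 (one parent–offspring link: r = (1/2)^1 = 1/2).
r to a full niece or nephew = 0.25 (full aunt/uncle↔niece/nephew: two paths of length 3 through the shared grandparent pair: r = 2·(1/2)^3 = 1/4).
r to a full sibling = 1/2 (full sibs share both parents — two paths of length 2: r = 2·(1/2)^2 = 1/2).
Summing one r·B term per recipient: 2·0.125·0.173 + 2·0.5·0.438 + 1·0.25·0.149 + 4·0.5·0.312 = 1.1425.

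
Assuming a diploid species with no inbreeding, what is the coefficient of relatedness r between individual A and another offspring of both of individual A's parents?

Each parent–offspring link contributes a factor of 1/2, and independent paths through distinct common ancestors add.
Full sibs share both parents — two paths of length 2: r = 2·(1/2)^2 = 1/2.

0.5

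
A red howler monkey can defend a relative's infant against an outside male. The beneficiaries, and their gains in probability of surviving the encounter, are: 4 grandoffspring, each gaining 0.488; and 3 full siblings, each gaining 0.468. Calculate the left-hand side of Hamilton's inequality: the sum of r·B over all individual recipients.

r to a grandoffspring = 1/4 (two parent–offspring links: r = (1/2)^2 = 1/4).
r to a full sibling = 1/2 (full sibs share both parents — two paths of length 2: r = 2·(1/2)^2 = 1/2).
Summing one r·B term per recipient: 4·0.25·0.488 + 3·0.5·0.468 = 1.19.

1.19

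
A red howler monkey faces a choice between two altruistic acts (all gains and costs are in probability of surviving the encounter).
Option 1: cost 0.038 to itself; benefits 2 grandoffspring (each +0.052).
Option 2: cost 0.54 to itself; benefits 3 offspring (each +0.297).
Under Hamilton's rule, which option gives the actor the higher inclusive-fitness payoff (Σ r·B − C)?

Option 1: r to a grandoffspring = 0.25.
Option 1: Σ r·B − C = (2·0.25·0.052) − 0.038 = -0.012.
Option 2: r to an offspring = 0.5.
Option 2: Σ r·B − C = (3·0.5·0.297) − 0.54 = -0.0945.
Option 1 has the higher net inclusive-fitness payoff.

Option 1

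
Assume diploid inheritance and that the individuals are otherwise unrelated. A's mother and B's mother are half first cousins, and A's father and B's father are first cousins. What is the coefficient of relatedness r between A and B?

Independent pedigree routes through distinct common ancestors add.
A and B are related in two ways: half second cousins through their mothers (r = 1/64) and second cousins through their fathers (r = 1/32).
r = 1/64 + 1/32 = 3/64 = 0.046875.

0.046875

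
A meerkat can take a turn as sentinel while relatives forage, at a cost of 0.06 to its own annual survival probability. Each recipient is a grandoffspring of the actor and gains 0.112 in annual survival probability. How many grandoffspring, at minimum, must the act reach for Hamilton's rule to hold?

3

r to a grandoffspring = 0.25 (two parent–offspring links: r = (1/2)^2 = 1/4).
Hamilton's rule: n·r·B > C  ⇒  n > C/(r·B) = 0.06/(0.25·0.112) = 2.143.
The smallest integer exceeding 2.143 is 3.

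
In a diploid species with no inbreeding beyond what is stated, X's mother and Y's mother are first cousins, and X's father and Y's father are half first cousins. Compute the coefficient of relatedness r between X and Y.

With two independent routes of shared ancestry, r is the sum of the two contributions.
X and Y are related in two ways: second cousins through their mothers (r = 1/32) and half second cousins through their fathers (r = 1/64).
r = 1/32 + 1/64 = 0.046875.

0.046875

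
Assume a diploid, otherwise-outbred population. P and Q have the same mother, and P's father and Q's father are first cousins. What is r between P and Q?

Independent pedigree routes through distinct common ancestors add.
P and Q are related in two ways: half-sibs through their shared mother (r = 1/4) and second cousins through their fathers (r = 1/32).
r = 1/4 + 1/32 = 0.28125.

0.28125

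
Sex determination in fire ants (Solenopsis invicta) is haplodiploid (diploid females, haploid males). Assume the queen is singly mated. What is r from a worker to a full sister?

Haplodiploid full sisters inherit their father's entire haploid genome identically (contributing 1/2) and on average half of their mother's contribution (1/2 · 1/2 = 1/4); r = 1/2 + 1/4 = 3/4.

0.75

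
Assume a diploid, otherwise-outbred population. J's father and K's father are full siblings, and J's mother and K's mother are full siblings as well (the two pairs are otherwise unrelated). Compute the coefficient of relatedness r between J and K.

0.25

Wright's path rule: contributions from independent ancestry routes add.
J and K are related in two ways: first cousins through their fathers (r = 1/8) and first cousins through their mothers (r = 1/8) — i.e. double first cousins.
r = 1/8 + 1/8 = 0.25.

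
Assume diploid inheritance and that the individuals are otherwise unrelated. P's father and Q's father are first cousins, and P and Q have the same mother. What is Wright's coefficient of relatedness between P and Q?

Independent pedigree routes through distinct common ancestors add.
P and Q are related in two ways: second cousins through their fathers (r = 1/32) and half-sibs through their shared mother (r = 1/4).
r = 1/32 + 1/4 = 9/32 = 0.28125.

0.28125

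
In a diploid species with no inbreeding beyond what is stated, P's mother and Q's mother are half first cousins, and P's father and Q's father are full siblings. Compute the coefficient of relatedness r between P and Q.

Wright's path rule: contributions from independent ancestry routes add.
P and Q are related in two ways: half second cousins through their mothers (r = 1/64) and first cousins through their fathers (r = 1/8).
r = 1/64 + 1/8 = 0.140625.

0.140625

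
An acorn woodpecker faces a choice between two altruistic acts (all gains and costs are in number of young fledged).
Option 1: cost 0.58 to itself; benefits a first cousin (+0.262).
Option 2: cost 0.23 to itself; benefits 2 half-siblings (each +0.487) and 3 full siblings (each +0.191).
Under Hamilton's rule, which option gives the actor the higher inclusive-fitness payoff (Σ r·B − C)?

Option 1: r to a first cousin = 0.125.
Option 1: Σ r·B − C = (1·0.125·0.262) − 0.58 = -0.54725.
Option 2: r to a half-sibling = 0.25.
Option 2: r to a full sibling = 0.5.
Option 2: Σ r·B − C = (2·0.25·0.487 + 3·0.5·0.191) − 0.23 = 0.3.
Option 2 has the higher net inclusive-fitness payoff.

Option 2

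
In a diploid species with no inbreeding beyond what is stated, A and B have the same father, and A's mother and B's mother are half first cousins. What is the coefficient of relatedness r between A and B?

0.265625

Relatedness sums over independent paths through distinct common ancestors.
A and B are related in two ways: half-sibs through their shared father (r = 1/4) and half second cousins through their mothers (r = 1/64).
r = 1/4 + 1/64 = 17/64 = 0.265625.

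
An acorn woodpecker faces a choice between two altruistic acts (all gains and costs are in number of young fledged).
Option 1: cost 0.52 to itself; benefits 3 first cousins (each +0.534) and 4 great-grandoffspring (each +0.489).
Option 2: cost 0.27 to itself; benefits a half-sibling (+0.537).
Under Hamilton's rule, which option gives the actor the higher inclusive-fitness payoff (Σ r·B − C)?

Option 1

Option 1: r to a first cousin = 0.125.
Option 1: r to a great-grandoffspring = 0.125.
Option 1: Σ r·B − C = (3·0.125·0.534 + 4·0.125·0.489) − 0.52 = -0.07525.
Option 2: r to a half-sibling = 0.25.
Option 2: Σ r·B − C = (1·0.25·0.537) − 0.27 = -0.13575.
Option 1 has the higher net inclusive-fitness payoff.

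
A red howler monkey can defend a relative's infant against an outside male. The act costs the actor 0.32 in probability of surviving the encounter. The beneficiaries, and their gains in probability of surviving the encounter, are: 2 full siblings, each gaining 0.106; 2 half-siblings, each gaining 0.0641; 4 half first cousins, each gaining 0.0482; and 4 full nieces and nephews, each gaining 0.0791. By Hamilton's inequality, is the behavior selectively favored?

No

Hamilton's rule: the trait is favored when the sum of r·B over every recipient exceeds the actor's cost C.
r to a full sibling = 1/2 (full sibs share both parents — two paths of length 2: r = 2·(1/2)^2 = 1/2).
r to a half-sibling = 1/4 (half-sibs share one parent — one path of length 2: r = (1/2)^2 = 1/4).
r to a half first cousin = 0.0625 (half first cousins share one grandparent — one path of length 4: r = (1/2)^4 = 1/16).
r to a full niece or nephew = 1/4 (full aunt/uncle↔niece/nephew: two paths of length 3 through the shared grandparent pair: r = 2·(1/2)^3 = 1/4).
Summing one r·B term per recipient: 2·0.5·0.106 + 2·0.25·0.0641 + 4·0.0625·0.0482 + 4·0.25·0.0791 = 0.2292.
0.2292 < 0.32: the indirect benefit is less than the cost.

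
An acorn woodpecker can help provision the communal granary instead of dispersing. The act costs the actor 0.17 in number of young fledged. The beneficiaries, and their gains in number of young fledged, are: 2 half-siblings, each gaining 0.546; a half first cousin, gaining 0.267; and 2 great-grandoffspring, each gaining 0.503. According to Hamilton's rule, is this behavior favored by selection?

Hamilton's rule: the trait is favored when the sum of r·B over every recipient exceeds the actor's cost C.
r to a half-sibling = 0.25 (half-sibs share one parent — one path of length 2: r = (1/2)^2 = 1/4).
r to a half first cousin = 1/16 (half first cousins share one grandparent — one path of length 4: r = (1/2)^4 = 1/16).
r to a great-grandoffspring = 1/8 (three parent–offspring links: r = (1/2)^3 = 1/8).
Summing one r·B term per recipient: 2·0.25·0.546 + 1·0.0625·0.267 + 2·0.125·0.503 = 0.4154375.
0.4154375 > 0.17: the indirect benefit exceeds the cost.

Yes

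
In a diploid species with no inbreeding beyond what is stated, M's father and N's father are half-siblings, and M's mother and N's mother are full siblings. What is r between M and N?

0.1875

Wright's path rule: contributions from independent ancestry routes add.
M and N are related in two ways: half first cousins through their fathers (r = 1/16) and first cousins through their mothers (r = 1/8).
r = 1/16 + 1/8 = 0.1875.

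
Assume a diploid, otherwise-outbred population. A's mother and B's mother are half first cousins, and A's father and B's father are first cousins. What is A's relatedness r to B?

Relatedness sums over independent paths through distinct common ancestors.
A and B are related in two ways: half second cousins through their mothers (r = 1/64) and second cousins through their fathers (r = 1/32).
r = 1/64 + 1/32 = 3/64 = 0.046875.

0.046875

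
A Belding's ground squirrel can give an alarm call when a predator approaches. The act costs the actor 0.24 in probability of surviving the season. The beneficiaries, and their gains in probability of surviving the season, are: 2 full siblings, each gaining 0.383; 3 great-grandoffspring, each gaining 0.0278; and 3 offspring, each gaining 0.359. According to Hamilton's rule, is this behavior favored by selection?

Hamilton's rule: the trait is favored when the sum of r·B over every recipient exceeds the actor's cost C.
r to a full sibling = 1/2 (full sibs share both parents — two paths of length 2: r = 2·(1/2)^2 = 1/2).
r to a great-grandoffspring = 0.125 (three parent–offspring links: r = (1/2)^3 = 1/8).
r to an offspring = 1/2 (one parent–offspring link: r = (1/2)^1 = 1/2).
Summing one r·B term per recipient: 2·0.5·0.383 + 3·0.125·0.0278 + 3·0.5·0.359 = 0.931925.
0.931925 > 0.24: the indirect benefit exceeds the cost.

Yes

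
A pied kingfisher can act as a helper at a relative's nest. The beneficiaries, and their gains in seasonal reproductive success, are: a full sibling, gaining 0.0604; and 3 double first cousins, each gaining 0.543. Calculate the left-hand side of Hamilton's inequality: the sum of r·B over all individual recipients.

0.43745

r to a full sibling = 0.5 (full sibs share both parents — two paths of length 2: r = 2·(1/2)^2 = 1/2).
r to a double first cousin = 1/4 (double first cousins share both grandparent pairs — four paths of length 4: r = 4·(1/2)^4 = 1/4).
Summing one r·B term per recipient: 1·0.5·0.0604 + 3·0.25·0.543 = 0.43745.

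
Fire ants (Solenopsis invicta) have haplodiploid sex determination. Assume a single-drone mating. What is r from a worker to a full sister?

0.75

Haplodiploid full sisters inherit their father's entire haploid genome identically (contributing 1/2) and on average half of their mother's contribution (1/2 · 1/2 = 1/4); r = 1/2 + 1/4 = 3/4.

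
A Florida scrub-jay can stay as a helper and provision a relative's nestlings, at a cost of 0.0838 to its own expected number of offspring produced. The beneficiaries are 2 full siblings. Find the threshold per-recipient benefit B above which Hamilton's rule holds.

0.0838

r to a full sibling = 1/2 (full sibs share both parents — two paths of length 2: r = 2·(1/2)^2 = 1/2).
Hamilton's rule with n recipients of equal r: n·r·B > C, so B > C/(n·r) = 0.0838/(2·0.5) = 0.0838.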